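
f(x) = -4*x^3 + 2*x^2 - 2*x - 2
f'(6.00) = -410.00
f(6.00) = -806.00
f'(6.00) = -410.00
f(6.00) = -806.00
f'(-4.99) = -320.76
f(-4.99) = 554.79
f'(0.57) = -3.62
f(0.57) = -3.23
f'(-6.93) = -606.02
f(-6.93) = 1439.16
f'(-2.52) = -88.28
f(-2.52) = 79.75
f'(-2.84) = -110.15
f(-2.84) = 111.44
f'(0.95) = -9.03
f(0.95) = -5.52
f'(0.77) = -6.03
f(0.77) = -4.18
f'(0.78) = -6.18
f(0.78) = -4.24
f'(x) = -12*x^2 + 4*x - 2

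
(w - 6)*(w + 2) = w^2 - 4*w - 12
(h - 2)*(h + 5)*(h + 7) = h^3 + 10*h^2 + 11*h - 70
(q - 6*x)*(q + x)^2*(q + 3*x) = q^4 - q^3*x - 23*q^2*x^2 - 39*q*x^3 - 18*x^4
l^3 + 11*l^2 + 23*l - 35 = (l - 1)*(l + 5)*(l + 7)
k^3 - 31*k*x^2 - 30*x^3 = (k - 6*x)*(k + x)*(k + 5*x)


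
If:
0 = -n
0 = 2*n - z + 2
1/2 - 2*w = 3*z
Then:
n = 0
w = -11/4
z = 2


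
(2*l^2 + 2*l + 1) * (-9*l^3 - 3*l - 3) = -18*l^5 - 18*l^4 - 15*l^3 - 12*l^2 - 9*l - 3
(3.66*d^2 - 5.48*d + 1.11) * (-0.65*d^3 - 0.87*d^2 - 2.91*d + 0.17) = -2.379*d^5 + 0.3778*d^4 - 6.6045*d^3 + 15.6033*d^2 - 4.1617*d + 0.1887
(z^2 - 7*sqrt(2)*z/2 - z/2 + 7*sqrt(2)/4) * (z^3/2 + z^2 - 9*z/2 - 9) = z^5/2 - 7*sqrt(2)*z^4/4 + 3*z^4/4 - 5*z^3 - 21*sqrt(2)*z^3/8 - 27*z^2/4 + 35*sqrt(2)*z^2/2 + 9*z/2 + 189*sqrt(2)*z/8 - 63*sqrt(2)/4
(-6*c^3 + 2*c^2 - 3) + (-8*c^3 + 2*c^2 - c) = -14*c^3 + 4*c^2 - c - 3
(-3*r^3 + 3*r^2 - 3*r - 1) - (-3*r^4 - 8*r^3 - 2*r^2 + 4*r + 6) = 3*r^4 + 5*r^3 + 5*r^2 - 7*r - 7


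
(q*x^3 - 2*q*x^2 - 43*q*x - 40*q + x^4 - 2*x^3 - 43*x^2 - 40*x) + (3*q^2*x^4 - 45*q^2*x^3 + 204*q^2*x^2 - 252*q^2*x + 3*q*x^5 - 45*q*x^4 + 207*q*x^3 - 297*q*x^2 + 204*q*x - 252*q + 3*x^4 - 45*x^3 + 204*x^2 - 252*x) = 3*q^2*x^4 - 45*q^2*x^3 + 204*q^2*x^2 - 252*q^2*x + 3*q*x^5 - 45*q*x^4 + 208*q*x^3 - 299*q*x^2 + 161*q*x - 292*q + 4*x^4 - 47*x^3 + 161*x^2 - 292*x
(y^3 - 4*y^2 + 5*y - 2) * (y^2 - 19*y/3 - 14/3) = y^5 - 31*y^4/3 + 77*y^3/3 - 15*y^2 - 32*y/3 + 28/3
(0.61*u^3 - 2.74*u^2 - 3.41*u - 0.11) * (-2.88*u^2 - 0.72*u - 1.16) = -1.7568*u^5 + 7.452*u^4 + 11.086*u^3 + 5.9504*u^2 + 4.0348*u + 0.1276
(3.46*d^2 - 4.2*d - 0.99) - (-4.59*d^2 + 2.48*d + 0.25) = 8.05*d^2 - 6.68*d - 1.24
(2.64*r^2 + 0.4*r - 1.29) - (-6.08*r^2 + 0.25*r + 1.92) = 8.72*r^2 + 0.15*r - 3.21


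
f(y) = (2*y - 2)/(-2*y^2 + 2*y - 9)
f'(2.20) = -0.06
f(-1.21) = 0.31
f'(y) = (2*y - 2)*(4*y - 2)/(-2*y^2 + 2*y - 9)^2 + 2/(-2*y^2 + 2*y - 9) = 2*(2*y^2 - 4*y - 7)/(4*y^4 - 8*y^3 + 40*y^2 - 36*y + 81)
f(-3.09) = 0.24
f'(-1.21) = 0.01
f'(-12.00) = 0.01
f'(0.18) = -0.20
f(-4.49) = 0.19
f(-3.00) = 0.24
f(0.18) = 0.19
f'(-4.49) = 0.03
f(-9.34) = 0.10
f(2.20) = -0.17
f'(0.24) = -0.21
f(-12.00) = 0.08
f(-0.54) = 0.29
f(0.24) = 0.18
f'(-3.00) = 0.04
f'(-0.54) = -0.07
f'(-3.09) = 0.04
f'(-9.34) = 0.01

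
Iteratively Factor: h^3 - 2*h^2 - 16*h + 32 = (h - 2)*(h^2 - 16) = (h - 2)*(h + 4)*(h - 4)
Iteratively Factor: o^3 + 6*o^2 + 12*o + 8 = (o + 2)*(o^2 + 4*o + 4) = (o + 2)^2*(o + 2)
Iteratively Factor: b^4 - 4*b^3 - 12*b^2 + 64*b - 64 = (b - 2)*(b^3 - 2*b^2 - 16*b + 32) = (b - 2)*(b + 4)*(b^2 - 6*b + 8) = (b - 2)^2*(b + 4)*(b - 4)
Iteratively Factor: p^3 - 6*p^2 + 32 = (p + 2)*(p^2 - 8*p + 16) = (p - 4)*(p + 2)*(p - 4)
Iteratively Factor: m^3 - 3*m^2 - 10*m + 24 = (m - 2)*(m^2 - m - 12) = (m - 4)*(m - 2)*(m + 3)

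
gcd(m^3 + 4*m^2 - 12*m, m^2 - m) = m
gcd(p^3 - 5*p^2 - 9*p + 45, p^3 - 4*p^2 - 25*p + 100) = p - 5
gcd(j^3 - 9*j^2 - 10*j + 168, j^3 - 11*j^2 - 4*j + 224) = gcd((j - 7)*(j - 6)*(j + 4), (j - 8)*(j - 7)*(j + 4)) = j^2 - 3*j - 28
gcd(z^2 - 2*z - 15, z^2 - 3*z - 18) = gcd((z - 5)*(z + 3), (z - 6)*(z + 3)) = z + 3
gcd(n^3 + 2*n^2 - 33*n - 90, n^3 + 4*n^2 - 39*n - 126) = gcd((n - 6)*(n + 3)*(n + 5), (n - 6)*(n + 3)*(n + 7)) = n^2 - 3*n - 18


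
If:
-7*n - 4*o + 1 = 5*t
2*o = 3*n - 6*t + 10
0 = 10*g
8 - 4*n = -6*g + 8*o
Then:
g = 0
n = -29/25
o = 79/50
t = 14/25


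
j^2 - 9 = (j - 3)*(j + 3)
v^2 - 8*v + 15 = (v - 5)*(v - 3)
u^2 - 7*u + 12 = (u - 4)*(u - 3)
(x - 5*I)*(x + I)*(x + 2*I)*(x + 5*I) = x^4 + 3*I*x^3 + 23*x^2 + 75*I*x - 50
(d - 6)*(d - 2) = d^2 - 8*d + 12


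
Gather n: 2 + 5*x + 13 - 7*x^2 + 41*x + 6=-7*x^2 + 46*x + 21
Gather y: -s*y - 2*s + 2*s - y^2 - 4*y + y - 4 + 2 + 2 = -y^2 + y*(-s - 3)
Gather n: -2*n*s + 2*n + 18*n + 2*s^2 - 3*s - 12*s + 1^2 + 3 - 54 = n*(20 - 2*s) + 2*s^2 - 15*s - 50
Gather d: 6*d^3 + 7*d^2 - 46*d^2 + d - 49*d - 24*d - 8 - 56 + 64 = 6*d^3 - 39*d^2 - 72*d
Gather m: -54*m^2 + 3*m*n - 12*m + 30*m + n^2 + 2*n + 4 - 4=-54*m^2 + m*(3*n + 18) + n^2 + 2*n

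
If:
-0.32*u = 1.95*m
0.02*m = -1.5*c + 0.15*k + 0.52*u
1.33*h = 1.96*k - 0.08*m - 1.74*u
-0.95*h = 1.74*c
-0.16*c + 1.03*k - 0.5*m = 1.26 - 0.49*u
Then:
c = 0.53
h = -0.98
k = 0.55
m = -0.22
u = 1.37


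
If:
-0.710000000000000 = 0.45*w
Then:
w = -1.58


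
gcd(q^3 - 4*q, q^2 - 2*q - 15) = 1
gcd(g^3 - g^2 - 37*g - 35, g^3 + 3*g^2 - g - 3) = g + 1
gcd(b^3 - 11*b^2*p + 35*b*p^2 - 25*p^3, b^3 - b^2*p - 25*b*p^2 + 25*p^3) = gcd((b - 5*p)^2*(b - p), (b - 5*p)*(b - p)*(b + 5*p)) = b^2 - 6*b*p + 5*p^2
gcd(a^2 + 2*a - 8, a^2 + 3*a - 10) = a - 2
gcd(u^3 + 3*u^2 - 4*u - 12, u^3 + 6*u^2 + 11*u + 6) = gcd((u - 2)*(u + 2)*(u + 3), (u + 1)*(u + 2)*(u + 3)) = u^2 + 5*u + 6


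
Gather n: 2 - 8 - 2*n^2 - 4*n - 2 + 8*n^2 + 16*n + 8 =6*n^2 + 12*n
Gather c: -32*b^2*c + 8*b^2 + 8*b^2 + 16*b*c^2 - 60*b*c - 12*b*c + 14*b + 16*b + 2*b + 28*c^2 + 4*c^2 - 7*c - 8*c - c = 16*b^2 + 32*b + c^2*(16*b + 32) + c*(-32*b^2 - 72*b - 16)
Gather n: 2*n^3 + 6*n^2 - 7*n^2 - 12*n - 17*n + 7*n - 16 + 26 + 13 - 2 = 2*n^3 - n^2 - 22*n + 21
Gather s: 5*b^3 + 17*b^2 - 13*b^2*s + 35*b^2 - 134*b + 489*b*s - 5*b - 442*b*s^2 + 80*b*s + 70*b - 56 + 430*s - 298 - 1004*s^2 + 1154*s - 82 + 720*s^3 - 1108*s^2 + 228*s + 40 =5*b^3 + 52*b^2 - 69*b + 720*s^3 + s^2*(-442*b - 2112) + s*(-13*b^2 + 569*b + 1812) - 396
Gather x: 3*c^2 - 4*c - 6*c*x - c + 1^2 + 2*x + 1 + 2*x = 3*c^2 - 5*c + x*(4 - 6*c) + 2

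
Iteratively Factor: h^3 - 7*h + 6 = (h - 2)*(h^2 + 2*h - 3) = (h - 2)*(h - 1)*(h + 3)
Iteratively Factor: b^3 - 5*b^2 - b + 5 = (b - 1)*(b^2 - 4*b - 5) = (b - 5)*(b - 1)*(b + 1)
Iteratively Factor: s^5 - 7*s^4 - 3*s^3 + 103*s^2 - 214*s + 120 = (s - 1)*(s^4 - 6*s^3 - 9*s^2 + 94*s - 120) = (s - 5)*(s - 1)*(s^3 - s^2 - 14*s + 24) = (s - 5)*(s - 1)*(s + 4)*(s^2 - 5*s + 6) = (s - 5)*(s - 3)*(s - 1)*(s + 4)*(s - 2)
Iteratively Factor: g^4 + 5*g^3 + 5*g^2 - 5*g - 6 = (g + 2)*(g^3 + 3*g^2 - g - 3) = (g + 2)*(g + 3)*(g^2 - 1) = (g + 1)*(g + 2)*(g + 3)*(g - 1)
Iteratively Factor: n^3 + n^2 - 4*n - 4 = (n + 2)*(n^2 - n - 2) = (n - 2)*(n + 2)*(n + 1)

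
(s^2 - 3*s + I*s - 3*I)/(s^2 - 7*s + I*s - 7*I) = (s - 3)/(s - 7)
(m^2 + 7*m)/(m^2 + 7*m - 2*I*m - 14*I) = m/(m - 2*I)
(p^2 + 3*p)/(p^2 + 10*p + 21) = p/(p + 7)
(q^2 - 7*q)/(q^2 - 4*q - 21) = q/(q + 3)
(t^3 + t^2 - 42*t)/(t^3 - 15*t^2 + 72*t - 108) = t*(t + 7)/(t^2 - 9*t + 18)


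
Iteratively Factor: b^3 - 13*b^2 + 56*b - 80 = (b - 4)*(b^2 - 9*b + 20) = (b - 4)^2*(b - 5)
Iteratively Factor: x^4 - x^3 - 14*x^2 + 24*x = (x - 2)*(x^3 + x^2 - 12*x) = (x - 3)*(x - 2)*(x^2 + 4*x) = x*(x - 3)*(x - 2)*(x + 4)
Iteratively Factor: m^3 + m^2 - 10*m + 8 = (m - 2)*(m^2 + 3*m - 4) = (m - 2)*(m - 1)*(m + 4)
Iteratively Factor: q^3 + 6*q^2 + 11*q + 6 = (q + 3)*(q^2 + 3*q + 2) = (q + 2)*(q + 3)*(q + 1)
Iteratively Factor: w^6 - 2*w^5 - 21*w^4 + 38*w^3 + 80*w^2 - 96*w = (w - 1)*(w^5 - w^4 - 22*w^3 + 16*w^2 + 96*w) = (w - 1)*(w + 4)*(w^4 - 5*w^3 - 2*w^2 + 24*w) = w*(w - 1)*(w + 4)*(w^3 - 5*w^2 - 2*w + 24) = w*(w - 3)*(w - 1)*(w + 4)*(w^2 - 2*w - 8) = w*(w - 3)*(w - 1)*(w + 2)*(w + 4)*(w - 4)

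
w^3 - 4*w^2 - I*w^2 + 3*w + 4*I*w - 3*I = (w - 3)*(w - 1)*(w - I)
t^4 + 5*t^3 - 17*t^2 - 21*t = t*(t - 3)*(t + 1)*(t + 7)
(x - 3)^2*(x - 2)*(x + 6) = x^4 - 2*x^3 - 27*x^2 + 108*x - 108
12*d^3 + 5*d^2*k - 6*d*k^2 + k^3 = (-4*d + k)*(-3*d + k)*(d + k)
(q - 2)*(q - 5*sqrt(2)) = q^2 - 5*sqrt(2)*q - 2*q + 10*sqrt(2)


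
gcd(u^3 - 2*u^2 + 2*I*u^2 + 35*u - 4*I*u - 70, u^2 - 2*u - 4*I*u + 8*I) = u - 2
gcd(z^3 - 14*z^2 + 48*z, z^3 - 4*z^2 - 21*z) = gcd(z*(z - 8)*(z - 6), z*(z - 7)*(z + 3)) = z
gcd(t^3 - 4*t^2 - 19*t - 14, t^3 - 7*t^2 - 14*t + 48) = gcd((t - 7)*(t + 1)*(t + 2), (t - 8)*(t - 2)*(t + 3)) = 1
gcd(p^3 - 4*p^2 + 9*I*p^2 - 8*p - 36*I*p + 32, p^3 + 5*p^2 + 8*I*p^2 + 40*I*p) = p + 8*I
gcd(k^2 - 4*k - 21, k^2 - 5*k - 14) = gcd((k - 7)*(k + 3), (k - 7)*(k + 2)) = k - 7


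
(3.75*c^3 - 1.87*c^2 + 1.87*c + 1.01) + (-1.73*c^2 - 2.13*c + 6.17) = 3.75*c^3 - 3.6*c^2 - 0.26*c + 7.18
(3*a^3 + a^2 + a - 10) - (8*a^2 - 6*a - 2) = 3*a^3 - 7*a^2 + 7*a - 8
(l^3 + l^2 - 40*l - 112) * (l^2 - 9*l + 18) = l^5 - 8*l^4 - 31*l^3 + 266*l^2 + 288*l - 2016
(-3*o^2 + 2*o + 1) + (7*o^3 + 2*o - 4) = 7*o^3 - 3*o^2 + 4*o - 3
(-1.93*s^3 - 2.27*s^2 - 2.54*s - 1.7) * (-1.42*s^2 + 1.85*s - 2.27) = 2.7406*s^5 - 0.3471*s^4 + 3.7884*s^3 + 2.8679*s^2 + 2.6208*s + 3.859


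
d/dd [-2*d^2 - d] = -4*d - 1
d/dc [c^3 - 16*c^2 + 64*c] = 3*c^2 - 32*c + 64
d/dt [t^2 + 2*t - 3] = 2*t + 2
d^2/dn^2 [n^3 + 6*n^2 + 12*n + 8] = 6*n + 12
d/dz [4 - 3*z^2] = -6*z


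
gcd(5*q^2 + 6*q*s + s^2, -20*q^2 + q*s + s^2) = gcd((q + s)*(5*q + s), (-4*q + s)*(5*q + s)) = 5*q + s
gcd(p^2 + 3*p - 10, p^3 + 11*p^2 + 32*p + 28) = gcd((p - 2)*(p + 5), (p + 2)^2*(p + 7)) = 1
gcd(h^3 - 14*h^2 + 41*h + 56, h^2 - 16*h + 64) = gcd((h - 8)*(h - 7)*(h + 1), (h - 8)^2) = h - 8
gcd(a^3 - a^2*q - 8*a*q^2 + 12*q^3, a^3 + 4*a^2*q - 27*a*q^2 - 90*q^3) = a + 3*q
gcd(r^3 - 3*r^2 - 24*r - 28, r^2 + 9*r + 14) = r + 2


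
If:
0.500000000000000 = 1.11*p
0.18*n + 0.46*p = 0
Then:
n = -1.15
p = 0.45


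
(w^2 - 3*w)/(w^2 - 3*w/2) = 2*(w - 3)/(2*w - 3)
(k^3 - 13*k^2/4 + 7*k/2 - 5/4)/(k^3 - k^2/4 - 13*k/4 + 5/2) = (k - 1)/(k + 2)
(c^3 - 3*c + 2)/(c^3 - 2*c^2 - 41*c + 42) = (c^2 + c - 2)/(c^2 - c - 42)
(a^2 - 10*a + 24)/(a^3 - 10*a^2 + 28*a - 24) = (a - 4)/(a^2 - 4*a + 4)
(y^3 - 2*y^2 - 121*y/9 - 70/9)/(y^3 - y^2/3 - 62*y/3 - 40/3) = (y + 7/3)/(y + 4)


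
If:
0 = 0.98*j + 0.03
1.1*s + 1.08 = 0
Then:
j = -0.03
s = -0.98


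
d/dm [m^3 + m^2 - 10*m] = 3*m^2 + 2*m - 10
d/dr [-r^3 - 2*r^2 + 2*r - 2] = -3*r^2 - 4*r + 2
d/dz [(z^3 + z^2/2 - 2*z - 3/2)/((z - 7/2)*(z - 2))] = (4*z^4 - 44*z^3 + 81*z^2 + 40*z - 89)/(4*z^4 - 44*z^3 + 177*z^2 - 308*z + 196)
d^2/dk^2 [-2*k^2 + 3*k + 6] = -4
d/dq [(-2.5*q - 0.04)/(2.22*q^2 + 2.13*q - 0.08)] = (5.55*q^2 + 0.1776*q + 0.2852)/(4.9284*q^4 + 9.4572*q^3 + 4.1817*q^2 - 0.3408*q + 0.0064)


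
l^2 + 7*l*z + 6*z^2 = (l + z)*(l + 6*z)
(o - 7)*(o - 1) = o^2 - 8*o + 7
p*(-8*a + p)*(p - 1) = -8*a*p^2 + 8*a*p + p^3 - p^2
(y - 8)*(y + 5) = y^2 - 3*y - 40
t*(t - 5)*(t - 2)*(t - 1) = t^4 - 8*t^3 + 17*t^2 - 10*t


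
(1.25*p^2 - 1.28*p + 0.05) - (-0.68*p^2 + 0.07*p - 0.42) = 1.93*p^2 - 1.35*p + 0.47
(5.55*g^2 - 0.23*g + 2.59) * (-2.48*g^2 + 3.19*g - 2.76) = -13.764*g^4 + 18.2749*g^3 - 22.4749*g^2 + 8.8969*g - 7.1484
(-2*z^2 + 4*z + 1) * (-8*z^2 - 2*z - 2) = 16*z^4 - 28*z^3 - 12*z^2 - 10*z - 2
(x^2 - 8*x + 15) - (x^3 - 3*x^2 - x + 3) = -x^3 + 4*x^2 - 7*x + 12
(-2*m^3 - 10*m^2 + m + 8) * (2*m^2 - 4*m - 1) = -4*m^5 - 12*m^4 + 44*m^3 + 22*m^2 - 33*m - 8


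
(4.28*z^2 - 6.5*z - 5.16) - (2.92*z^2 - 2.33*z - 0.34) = 1.36*z^2 - 4.17*z - 4.82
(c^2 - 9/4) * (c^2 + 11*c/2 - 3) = c^4 + 11*c^3/2 - 21*c^2/4 - 99*c/8 + 27/4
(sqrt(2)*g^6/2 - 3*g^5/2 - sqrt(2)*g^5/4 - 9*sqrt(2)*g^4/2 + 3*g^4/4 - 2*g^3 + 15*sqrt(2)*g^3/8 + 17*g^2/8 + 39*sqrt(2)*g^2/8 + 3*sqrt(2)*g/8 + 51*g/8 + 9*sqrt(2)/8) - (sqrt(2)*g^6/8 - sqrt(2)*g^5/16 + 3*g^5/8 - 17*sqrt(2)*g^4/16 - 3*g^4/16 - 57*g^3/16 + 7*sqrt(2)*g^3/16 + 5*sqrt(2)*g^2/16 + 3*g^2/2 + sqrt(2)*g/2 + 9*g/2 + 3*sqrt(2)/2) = 3*sqrt(2)*g^6/8 - 15*g^5/8 - 3*sqrt(2)*g^5/16 - 55*sqrt(2)*g^4/16 + 15*g^4/16 + 25*g^3/16 + 23*sqrt(2)*g^3/16 + 5*g^2/8 + 73*sqrt(2)*g^2/16 - sqrt(2)*g/8 + 15*g/8 - 3*sqrt(2)/8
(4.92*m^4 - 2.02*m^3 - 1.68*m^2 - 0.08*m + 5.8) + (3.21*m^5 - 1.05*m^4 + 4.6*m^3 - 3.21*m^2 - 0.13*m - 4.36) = 3.21*m^5 + 3.87*m^4 + 2.58*m^3 - 4.89*m^2 - 0.21*m + 1.44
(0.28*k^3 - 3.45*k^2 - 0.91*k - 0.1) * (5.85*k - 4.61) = 1.638*k^4 - 21.4733*k^3 + 10.581*k^2 + 3.6101*k + 0.461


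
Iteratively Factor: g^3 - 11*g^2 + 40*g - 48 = (g - 3)*(g^2 - 8*g + 16) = (g - 4)*(g - 3)*(g - 4)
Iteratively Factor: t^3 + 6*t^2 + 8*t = (t)*(t^2 + 6*t + 8) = t*(t + 4)*(t + 2)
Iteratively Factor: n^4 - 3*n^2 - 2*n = (n - 2)*(n^3 + 2*n^2 + n) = (n - 2)*(n + 1)*(n^2 + n) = (n - 2)*(n + 1)^2*(n)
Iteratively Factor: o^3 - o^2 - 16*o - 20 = (o + 2)*(o^2 - 3*o - 10) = (o - 5)*(o + 2)*(o + 2)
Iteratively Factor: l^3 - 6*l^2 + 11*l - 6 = (l - 2)*(l^2 - 4*l + 3) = (l - 2)*(l - 1)*(l - 3)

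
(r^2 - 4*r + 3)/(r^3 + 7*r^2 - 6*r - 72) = (r - 1)/(r^2 + 10*r + 24)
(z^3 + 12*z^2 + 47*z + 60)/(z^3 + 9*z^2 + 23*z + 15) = (z + 4)/(z + 1)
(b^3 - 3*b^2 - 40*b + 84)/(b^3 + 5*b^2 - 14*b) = (b^2 - b - 42)/(b*(b + 7))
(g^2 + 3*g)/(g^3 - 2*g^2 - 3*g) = (g + 3)/(g^2 - 2*g - 3)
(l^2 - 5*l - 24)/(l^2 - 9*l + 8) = (l + 3)/(l - 1)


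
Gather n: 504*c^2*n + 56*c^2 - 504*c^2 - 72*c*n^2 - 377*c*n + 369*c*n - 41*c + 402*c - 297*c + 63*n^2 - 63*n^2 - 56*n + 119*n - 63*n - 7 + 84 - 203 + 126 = -448*c^2 - 72*c*n^2 + 64*c + n*(504*c^2 - 8*c)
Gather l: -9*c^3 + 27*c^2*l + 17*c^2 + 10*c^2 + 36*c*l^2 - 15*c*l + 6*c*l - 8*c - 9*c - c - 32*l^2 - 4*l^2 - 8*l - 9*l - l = -9*c^3 + 27*c^2 - 18*c + l^2*(36*c - 36) + l*(27*c^2 - 9*c - 18)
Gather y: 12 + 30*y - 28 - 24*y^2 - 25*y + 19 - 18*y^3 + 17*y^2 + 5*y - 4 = -18*y^3 - 7*y^2 + 10*y - 1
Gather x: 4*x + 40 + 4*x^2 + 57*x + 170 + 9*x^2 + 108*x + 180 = 13*x^2 + 169*x + 390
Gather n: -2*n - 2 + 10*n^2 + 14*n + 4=10*n^2 + 12*n + 2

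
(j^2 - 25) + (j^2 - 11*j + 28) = 2*j^2 - 11*j + 3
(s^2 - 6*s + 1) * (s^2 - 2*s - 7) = s^4 - 8*s^3 + 6*s^2 + 40*s - 7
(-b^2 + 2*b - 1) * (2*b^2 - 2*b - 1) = -2*b^4 + 6*b^3 - 5*b^2 + 1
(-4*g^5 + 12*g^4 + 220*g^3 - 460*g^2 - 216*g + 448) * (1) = -4*g^5 + 12*g^4 + 220*g^3 - 460*g^2 - 216*g + 448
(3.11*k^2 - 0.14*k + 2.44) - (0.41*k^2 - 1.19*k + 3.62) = 2.7*k^2 + 1.05*k - 1.18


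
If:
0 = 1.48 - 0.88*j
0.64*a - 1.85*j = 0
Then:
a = 4.86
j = 1.68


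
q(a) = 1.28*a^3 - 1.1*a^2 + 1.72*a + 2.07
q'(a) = 3.84*a^2 - 2.2*a + 1.72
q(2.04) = 11.87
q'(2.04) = 13.21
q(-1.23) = -4.09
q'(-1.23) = 10.24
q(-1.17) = -3.50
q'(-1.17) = 9.55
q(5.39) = 179.82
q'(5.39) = 101.42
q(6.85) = 373.65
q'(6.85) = 166.83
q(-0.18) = 1.72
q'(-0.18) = 2.24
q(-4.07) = -109.45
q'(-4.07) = 74.28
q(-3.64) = -80.50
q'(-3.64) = 60.61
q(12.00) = 2076.15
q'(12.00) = 528.28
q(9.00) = 861.57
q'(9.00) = 292.96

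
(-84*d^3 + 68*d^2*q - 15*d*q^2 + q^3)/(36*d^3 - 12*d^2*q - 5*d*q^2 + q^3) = (-7*d + q)/(3*d + q)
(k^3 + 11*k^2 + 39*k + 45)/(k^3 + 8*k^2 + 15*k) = (k + 3)/k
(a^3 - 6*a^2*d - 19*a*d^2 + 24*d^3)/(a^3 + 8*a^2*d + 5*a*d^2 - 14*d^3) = (a^2 - 5*a*d - 24*d^2)/(a^2 + 9*a*d + 14*d^2)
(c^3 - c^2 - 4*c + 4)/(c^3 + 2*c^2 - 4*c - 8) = (c - 1)/(c + 2)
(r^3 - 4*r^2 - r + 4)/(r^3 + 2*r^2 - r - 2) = (r - 4)/(r + 2)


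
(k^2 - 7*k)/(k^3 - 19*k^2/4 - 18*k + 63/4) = 4*k/(4*k^2 + 9*k - 9)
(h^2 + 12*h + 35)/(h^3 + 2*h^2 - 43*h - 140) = (h + 7)/(h^2 - 3*h - 28)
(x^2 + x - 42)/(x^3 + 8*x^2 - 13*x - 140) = (x - 6)/(x^2 + x - 20)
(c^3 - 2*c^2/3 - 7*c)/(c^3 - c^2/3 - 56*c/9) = 3*(c - 3)/(3*c - 8)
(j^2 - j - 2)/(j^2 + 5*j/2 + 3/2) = 2*(j - 2)/(2*j + 3)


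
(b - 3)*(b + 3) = b^2 - 9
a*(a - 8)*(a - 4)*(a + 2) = a^4 - 10*a^3 + 8*a^2 + 64*a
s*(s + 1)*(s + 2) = s^3 + 3*s^2 + 2*s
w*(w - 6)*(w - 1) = w^3 - 7*w^2 + 6*w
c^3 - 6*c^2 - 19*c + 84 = (c - 7)*(c - 3)*(c + 4)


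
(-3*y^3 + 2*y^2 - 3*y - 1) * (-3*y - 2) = 9*y^4 + 5*y^2 + 9*y + 2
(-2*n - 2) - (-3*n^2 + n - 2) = 3*n^2 - 3*n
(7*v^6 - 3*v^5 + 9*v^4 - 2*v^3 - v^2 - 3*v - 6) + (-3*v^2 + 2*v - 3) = 7*v^6 - 3*v^5 + 9*v^4 - 2*v^3 - 4*v^2 - v - 9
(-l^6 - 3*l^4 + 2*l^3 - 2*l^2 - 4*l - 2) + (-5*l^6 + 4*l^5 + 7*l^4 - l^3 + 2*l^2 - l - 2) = -6*l^6 + 4*l^5 + 4*l^4 + l^3 - 5*l - 4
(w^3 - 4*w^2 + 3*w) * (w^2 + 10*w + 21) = w^5 + 6*w^4 - 16*w^3 - 54*w^2 + 63*w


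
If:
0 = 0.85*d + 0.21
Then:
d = -0.25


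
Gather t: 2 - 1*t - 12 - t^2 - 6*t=-t^2 - 7*t - 10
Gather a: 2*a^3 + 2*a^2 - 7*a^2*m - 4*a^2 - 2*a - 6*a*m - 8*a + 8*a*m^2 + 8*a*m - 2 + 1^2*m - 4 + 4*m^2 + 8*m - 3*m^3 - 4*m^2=2*a^3 + a^2*(-7*m - 2) + a*(8*m^2 + 2*m - 10) - 3*m^3 + 9*m - 6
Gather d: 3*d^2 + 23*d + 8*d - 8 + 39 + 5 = 3*d^2 + 31*d + 36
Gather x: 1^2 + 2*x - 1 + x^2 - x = x^2 + x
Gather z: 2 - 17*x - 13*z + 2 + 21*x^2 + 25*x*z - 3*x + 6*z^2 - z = 21*x^2 - 20*x + 6*z^2 + z*(25*x - 14) + 4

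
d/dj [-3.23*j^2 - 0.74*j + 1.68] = -6.46*j - 0.74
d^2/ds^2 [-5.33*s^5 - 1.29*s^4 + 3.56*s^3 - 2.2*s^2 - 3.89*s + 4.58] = -106.6*s^3 - 15.48*s^2 + 21.36*s - 4.4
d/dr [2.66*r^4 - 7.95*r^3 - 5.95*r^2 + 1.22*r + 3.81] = 10.64*r^3 - 23.85*r^2 - 11.9*r + 1.22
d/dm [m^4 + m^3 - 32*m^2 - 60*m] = 4*m^3 + 3*m^2 - 64*m - 60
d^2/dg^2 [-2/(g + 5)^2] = -12/(g + 5)^4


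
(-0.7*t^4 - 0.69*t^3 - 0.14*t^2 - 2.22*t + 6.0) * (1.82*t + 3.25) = -1.274*t^5 - 3.5308*t^4 - 2.4973*t^3 - 4.4954*t^2 + 3.705*t + 19.5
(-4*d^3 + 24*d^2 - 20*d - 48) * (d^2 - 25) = -4*d^5 + 24*d^4 + 80*d^3 - 648*d^2 + 500*d + 1200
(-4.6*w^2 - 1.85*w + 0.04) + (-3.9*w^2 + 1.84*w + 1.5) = -8.5*w^2 - 0.01*w + 1.54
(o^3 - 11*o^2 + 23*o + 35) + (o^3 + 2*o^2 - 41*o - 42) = 2*o^3 - 9*o^2 - 18*o - 7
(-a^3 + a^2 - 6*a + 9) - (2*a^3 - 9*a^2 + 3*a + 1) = -3*a^3 + 10*a^2 - 9*a + 8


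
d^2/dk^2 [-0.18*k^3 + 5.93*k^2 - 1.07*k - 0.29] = 11.86 - 1.08*k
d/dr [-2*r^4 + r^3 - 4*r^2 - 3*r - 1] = -8*r^3 + 3*r^2 - 8*r - 3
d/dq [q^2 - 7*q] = 2*q - 7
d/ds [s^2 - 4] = 2*s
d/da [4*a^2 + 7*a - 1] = 8*a + 7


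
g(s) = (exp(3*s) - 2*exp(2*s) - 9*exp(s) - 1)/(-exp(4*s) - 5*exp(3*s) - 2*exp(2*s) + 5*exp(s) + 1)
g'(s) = (3*exp(3*s) - 4*exp(2*s) - 9*exp(s))/(-exp(4*s) - 5*exp(3*s) - 2*exp(2*s) + 5*exp(s) + 1) + (exp(3*s) - 2*exp(2*s) - 9*exp(s) - 1)*(4*exp(4*s) + 15*exp(3*s) + 4*exp(2*s) - 5*exp(s))/(-exp(4*s) - 5*exp(3*s) - 2*exp(2*s) + 5*exp(s) + 1)^2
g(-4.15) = -1.06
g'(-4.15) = -0.06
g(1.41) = 0.00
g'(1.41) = -0.18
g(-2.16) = -1.34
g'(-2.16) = -0.27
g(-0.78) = -2.32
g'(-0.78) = -2.16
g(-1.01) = -1.96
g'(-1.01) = -1.17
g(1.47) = -0.01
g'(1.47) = -0.15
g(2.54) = -0.04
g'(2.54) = 0.02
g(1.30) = 0.03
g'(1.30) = -0.23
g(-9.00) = -1.00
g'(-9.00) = 0.00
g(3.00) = -0.03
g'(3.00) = 0.02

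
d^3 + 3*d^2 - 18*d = d*(d - 3)*(d + 6)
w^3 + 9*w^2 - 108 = (w - 3)*(w + 6)^2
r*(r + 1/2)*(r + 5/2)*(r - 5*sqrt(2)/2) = r^4 - 5*sqrt(2)*r^3/2 + 3*r^3 - 15*sqrt(2)*r^2/2 + 5*r^2/4 - 25*sqrt(2)*r/8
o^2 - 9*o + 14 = (o - 7)*(o - 2)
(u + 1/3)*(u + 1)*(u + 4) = u^3 + 16*u^2/3 + 17*u/3 + 4/3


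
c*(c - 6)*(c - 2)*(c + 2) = c^4 - 6*c^3 - 4*c^2 + 24*c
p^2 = p^2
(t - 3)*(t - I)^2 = t^3 - 3*t^2 - 2*I*t^2 - t + 6*I*t + 3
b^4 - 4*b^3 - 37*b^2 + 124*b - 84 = (b - 7)*(b - 2)*(b - 1)*(b + 6)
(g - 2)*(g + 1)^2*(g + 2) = g^4 + 2*g^3 - 3*g^2 - 8*g - 4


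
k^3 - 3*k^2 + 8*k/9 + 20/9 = (k - 2)*(k - 5/3)*(k + 2/3)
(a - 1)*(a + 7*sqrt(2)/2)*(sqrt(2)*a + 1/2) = sqrt(2)*a^3 - sqrt(2)*a^2 + 15*a^2/2 - 15*a/2 + 7*sqrt(2)*a/4 - 7*sqrt(2)/4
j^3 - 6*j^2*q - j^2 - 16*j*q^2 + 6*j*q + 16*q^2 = (j - 1)*(j - 8*q)*(j + 2*q)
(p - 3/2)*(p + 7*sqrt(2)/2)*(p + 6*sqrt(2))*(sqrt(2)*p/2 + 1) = sqrt(2)*p^4/2 - 3*sqrt(2)*p^3/4 + 21*p^3/2 - 63*p^2/4 + 61*sqrt(2)*p^2/2 - 183*sqrt(2)*p/4 + 42*p - 63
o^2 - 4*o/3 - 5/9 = (o - 5/3)*(o + 1/3)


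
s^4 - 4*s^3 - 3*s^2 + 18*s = s*(s - 3)^2*(s + 2)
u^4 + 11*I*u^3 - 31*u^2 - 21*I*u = u*(u + I)*(u + 3*I)*(u + 7*I)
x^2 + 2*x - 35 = (x - 5)*(x + 7)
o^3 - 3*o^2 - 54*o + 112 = (o - 8)*(o - 2)*(o + 7)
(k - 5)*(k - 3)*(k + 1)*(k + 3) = k^4 - 4*k^3 - 14*k^2 + 36*k + 45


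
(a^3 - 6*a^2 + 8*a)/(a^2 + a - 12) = a*(a^2 - 6*a + 8)/(a^2 + a - 12)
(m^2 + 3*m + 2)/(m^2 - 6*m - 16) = (m + 1)/(m - 8)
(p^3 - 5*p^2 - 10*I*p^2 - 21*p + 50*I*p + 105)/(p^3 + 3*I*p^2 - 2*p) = (p^3 + p^2*(-5 - 10*I) + p*(-21 + 50*I) + 105)/(p*(p^2 + 3*I*p - 2))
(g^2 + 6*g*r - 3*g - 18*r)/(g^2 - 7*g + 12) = (g + 6*r)/(g - 4)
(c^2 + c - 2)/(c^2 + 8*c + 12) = (c - 1)/(c + 6)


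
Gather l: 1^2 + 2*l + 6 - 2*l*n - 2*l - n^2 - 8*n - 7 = -2*l*n - n^2 - 8*n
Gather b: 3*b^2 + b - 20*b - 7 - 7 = 3*b^2 - 19*b - 14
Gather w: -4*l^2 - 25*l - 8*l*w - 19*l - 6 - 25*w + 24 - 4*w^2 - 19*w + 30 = -4*l^2 - 44*l - 4*w^2 + w*(-8*l - 44) + 48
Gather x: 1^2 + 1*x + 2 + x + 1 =2*x + 4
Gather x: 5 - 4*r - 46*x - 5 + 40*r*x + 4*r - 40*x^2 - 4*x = -40*x^2 + x*(40*r - 50)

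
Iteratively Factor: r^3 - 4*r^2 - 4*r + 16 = (r + 2)*(r^2 - 6*r + 8) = (r - 4)*(r + 2)*(r - 2)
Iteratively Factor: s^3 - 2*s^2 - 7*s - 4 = (s + 1)*(s^2 - 3*s - 4) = (s + 1)^2*(s - 4)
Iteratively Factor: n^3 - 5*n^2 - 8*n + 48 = (n - 4)*(n^2 - n - 12) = (n - 4)*(n + 3)*(n - 4)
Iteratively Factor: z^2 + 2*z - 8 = (z + 4)*(z - 2)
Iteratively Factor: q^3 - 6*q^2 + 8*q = (q)*(q^2 - 6*q + 8) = q*(q - 4)*(q - 2)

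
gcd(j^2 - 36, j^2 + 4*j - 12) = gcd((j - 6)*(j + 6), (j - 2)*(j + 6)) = j + 6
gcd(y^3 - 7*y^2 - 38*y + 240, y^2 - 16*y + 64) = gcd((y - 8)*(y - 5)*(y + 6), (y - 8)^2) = y - 8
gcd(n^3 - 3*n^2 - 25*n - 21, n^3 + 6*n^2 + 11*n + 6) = n^2 + 4*n + 3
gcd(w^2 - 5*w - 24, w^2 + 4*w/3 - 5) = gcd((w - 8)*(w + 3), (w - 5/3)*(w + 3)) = w + 3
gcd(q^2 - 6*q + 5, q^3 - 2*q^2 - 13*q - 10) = q - 5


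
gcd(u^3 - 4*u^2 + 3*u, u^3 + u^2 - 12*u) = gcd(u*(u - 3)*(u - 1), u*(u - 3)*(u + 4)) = u^2 - 3*u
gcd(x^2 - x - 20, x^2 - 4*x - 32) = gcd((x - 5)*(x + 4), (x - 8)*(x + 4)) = x + 4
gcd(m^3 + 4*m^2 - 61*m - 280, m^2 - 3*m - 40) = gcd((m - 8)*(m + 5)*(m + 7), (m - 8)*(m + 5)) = m^2 - 3*m - 40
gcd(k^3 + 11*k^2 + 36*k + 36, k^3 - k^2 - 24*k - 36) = k^2 + 5*k + 6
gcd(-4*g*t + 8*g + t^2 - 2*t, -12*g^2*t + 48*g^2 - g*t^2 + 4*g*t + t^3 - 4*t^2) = -4*g + t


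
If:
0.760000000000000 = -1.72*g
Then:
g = -0.44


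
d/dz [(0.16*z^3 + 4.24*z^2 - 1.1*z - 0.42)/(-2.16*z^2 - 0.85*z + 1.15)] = (-0.3456*z^4 - 0.272000000000002*z^3 - 5.428*z^2 + 7.9376*z - 1.622)/(4.6656*z^4 + 3.672*z^3 - 4.2455*z^2 - 1.955*z + 1.3225)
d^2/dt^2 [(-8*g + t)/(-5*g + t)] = 6*g/(5*g - t)^3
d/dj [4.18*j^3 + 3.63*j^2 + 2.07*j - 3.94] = 12.54*j^2 + 7.26*j + 2.07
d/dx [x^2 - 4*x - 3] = 2*x - 4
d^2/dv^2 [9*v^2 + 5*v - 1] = 18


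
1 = 1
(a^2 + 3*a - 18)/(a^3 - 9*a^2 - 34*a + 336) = (a - 3)/(a^2 - 15*a + 56)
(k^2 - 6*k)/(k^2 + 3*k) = (k - 6)/(k + 3)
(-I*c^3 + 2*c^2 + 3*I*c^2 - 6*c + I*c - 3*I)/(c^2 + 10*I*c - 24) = (-I*c^3 + c^2*(2 + 3*I) + c*(-6 + I) - 3*I)/(c^2 + 10*I*c - 24)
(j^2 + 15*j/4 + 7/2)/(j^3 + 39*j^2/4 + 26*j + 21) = 1/(j + 6)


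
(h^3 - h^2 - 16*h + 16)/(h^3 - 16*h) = (h - 1)/h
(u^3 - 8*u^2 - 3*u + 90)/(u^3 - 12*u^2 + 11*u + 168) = (u^2 - 11*u + 30)/(u^2 - 15*u + 56)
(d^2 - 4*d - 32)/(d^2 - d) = (d^2 - 4*d - 32)/(d*(d - 1))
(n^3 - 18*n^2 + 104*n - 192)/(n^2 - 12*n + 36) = (n^2 - 12*n + 32)/(n - 6)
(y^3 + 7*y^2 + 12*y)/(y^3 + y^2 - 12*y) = (y + 3)/(y - 3)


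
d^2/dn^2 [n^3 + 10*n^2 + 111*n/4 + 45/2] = 6*n + 20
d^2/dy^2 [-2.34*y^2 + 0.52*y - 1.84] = -4.68000000000000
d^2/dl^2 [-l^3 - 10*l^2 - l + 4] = -6*l - 20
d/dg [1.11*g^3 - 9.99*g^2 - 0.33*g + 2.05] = 3.33*g^2 - 19.98*g - 0.33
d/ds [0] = 0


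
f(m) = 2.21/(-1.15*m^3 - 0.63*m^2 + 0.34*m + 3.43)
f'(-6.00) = 0.00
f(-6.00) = 0.01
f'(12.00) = 0.00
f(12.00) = -0.00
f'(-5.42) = 0.01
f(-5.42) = 0.01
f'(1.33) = 4240.85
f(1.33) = 35.50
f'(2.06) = 0.51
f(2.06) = -0.26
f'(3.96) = 0.02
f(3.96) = -0.03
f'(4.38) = 0.01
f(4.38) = -0.02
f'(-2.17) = 0.22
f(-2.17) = 0.19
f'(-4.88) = 0.01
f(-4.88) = 0.02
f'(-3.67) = 0.04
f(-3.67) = 0.04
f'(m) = 2.21*(3.45*m^2 + 1.26*m - 0.34)/(-1.15*m^3 - 0.63*m^2 + 0.34*m + 3.43)^2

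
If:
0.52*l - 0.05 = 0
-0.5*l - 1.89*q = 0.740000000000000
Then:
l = 0.10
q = -0.42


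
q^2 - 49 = (q - 7)*(q + 7)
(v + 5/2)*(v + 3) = v^2 + 11*v/2 + 15/2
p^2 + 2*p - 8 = (p - 2)*(p + 4)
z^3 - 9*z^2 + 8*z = z*(z - 8)*(z - 1)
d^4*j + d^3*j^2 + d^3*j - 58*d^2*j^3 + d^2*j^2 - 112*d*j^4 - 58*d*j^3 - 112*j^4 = (d - 8*j)*(d + 2*j)*(d + 7*j)*(d*j + j)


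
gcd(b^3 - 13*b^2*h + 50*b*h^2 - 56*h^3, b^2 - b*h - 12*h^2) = b - 4*h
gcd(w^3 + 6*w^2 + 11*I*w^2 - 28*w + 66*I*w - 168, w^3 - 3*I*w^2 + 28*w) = w + 4*I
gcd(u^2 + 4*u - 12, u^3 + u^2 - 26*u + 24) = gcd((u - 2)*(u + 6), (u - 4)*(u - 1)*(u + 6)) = u + 6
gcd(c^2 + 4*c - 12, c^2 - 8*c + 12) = c - 2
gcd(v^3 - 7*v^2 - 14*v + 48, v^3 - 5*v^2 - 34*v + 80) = v^2 - 10*v + 16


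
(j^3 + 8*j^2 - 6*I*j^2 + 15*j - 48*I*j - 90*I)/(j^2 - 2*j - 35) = (j^2 + j*(3 - 6*I) - 18*I)/(j - 7)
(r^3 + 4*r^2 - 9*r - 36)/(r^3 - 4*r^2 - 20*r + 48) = (r^2 - 9)/(r^2 - 8*r + 12)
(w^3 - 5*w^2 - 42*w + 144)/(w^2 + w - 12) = (w^2 - 2*w - 48)/(w + 4)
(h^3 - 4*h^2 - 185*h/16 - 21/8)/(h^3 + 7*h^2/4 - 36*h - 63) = (h + 1/4)/(h + 6)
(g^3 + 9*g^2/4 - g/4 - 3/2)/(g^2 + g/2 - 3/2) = (4*g^3 + 9*g^2 - g - 6)/(2*(2*g^2 + g - 3))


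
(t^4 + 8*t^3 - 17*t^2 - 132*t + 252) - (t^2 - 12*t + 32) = t^4 + 8*t^3 - 18*t^2 - 120*t + 220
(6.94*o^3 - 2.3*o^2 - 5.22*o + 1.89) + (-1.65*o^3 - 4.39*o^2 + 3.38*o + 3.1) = 5.29*o^3 - 6.69*o^2 - 1.84*o + 4.99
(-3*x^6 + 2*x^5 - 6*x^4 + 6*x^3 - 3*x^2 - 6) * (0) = 0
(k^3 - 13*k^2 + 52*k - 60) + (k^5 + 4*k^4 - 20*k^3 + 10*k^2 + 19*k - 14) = k^5 + 4*k^4 - 19*k^3 - 3*k^2 + 71*k - 74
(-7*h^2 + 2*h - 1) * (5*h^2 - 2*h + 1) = -35*h^4 + 24*h^3 - 16*h^2 + 4*h - 1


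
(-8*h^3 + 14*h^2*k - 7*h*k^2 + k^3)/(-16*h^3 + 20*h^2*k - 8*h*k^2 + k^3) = (h - k)/(2*h - k)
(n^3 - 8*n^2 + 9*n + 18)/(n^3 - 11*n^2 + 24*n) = (n^2 - 5*n - 6)/(n*(n - 8))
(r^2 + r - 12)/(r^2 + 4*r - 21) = (r + 4)/(r + 7)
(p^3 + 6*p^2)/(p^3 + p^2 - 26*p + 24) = p^2/(p^2 - 5*p + 4)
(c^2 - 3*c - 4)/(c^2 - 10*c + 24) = (c + 1)/(c - 6)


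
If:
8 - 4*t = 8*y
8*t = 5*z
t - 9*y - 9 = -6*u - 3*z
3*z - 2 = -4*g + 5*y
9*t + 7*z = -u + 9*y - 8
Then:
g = 10529/5516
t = -120/1379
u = 4343/1379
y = 1439/1379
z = -192/1379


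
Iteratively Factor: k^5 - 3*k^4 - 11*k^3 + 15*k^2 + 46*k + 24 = (k + 1)*(k^4 - 4*k^3 - 7*k^2 + 22*k + 24) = (k - 4)*(k + 1)*(k^3 - 7*k - 6) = (k - 4)*(k + 1)^2*(k^2 - k - 6) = (k - 4)*(k + 1)^2*(k + 2)*(k - 3)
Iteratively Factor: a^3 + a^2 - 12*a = (a - 3)*(a^2 + 4*a) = (a - 3)*(a + 4)*(a)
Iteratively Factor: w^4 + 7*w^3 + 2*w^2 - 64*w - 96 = (w - 3)*(w^3 + 10*w^2 + 32*w + 32) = (w - 3)*(w + 4)*(w^2 + 6*w + 8) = (w - 3)*(w + 2)*(w + 4)*(w + 4)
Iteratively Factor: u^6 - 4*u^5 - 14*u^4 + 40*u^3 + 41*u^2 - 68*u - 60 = (u - 2)*(u^5 - 2*u^4 - 18*u^3 + 4*u^2 + 49*u + 30) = (u - 2)^2*(u^4 - 18*u^2 - 32*u - 15) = (u - 2)^2*(u + 1)*(u^3 - u^2 - 17*u - 15) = (u - 2)^2*(u + 1)*(u + 3)*(u^2 - 4*u - 5) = (u - 5)*(u - 2)^2*(u + 1)*(u + 3)*(u + 1)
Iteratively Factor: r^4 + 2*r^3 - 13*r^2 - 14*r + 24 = (r - 3)*(r^3 + 5*r^2 + 2*r - 8) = (r - 3)*(r - 1)*(r^2 + 6*r + 8) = (r - 3)*(r - 1)*(r + 2)*(r + 4)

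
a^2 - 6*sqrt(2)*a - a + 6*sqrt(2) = (a - 1)*(a - 6*sqrt(2))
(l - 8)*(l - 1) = l^2 - 9*l + 8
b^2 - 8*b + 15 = (b - 5)*(b - 3)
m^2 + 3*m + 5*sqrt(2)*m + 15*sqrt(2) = (m + 3)*(m + 5*sqrt(2))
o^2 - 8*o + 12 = (o - 6)*(o - 2)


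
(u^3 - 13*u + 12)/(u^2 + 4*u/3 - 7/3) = 3*(u^2 + u - 12)/(3*u + 7)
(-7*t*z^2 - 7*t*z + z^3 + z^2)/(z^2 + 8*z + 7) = z*(-7*t + z)/(z + 7)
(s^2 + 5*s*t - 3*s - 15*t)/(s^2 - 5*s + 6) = (s + 5*t)/(s - 2)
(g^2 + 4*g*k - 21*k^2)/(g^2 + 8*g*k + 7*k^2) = (g - 3*k)/(g + k)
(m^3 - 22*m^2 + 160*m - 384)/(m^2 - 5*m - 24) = (m^2 - 14*m + 48)/(m + 3)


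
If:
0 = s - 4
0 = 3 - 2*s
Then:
No Solution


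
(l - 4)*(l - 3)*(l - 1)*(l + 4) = l^4 - 4*l^3 - 13*l^2 + 64*l - 48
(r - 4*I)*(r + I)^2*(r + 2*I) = r^4 + 11*r^2 + 18*I*r - 8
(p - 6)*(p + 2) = p^2 - 4*p - 12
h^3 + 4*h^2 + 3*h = h*(h + 1)*(h + 3)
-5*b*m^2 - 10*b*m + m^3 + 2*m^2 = m*(-5*b + m)*(m + 2)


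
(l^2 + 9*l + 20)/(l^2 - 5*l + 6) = (l^2 + 9*l + 20)/(l^2 - 5*l + 6)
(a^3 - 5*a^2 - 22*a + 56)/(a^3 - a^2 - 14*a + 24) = (a - 7)/(a - 3)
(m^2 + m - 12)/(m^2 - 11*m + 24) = (m + 4)/(m - 8)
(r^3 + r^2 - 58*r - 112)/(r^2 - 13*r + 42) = (r^3 + r^2 - 58*r - 112)/(r^2 - 13*r + 42)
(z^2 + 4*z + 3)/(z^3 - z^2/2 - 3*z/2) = 2*(z + 3)/(z*(2*z - 3))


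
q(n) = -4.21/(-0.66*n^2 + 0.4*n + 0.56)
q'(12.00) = -0.01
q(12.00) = 0.05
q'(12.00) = -0.01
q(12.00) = 0.05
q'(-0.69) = 6040.28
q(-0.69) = 139.28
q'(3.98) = -0.30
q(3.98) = 0.51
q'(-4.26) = 0.15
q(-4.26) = 0.32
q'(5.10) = -0.13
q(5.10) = 0.29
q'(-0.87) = 78.84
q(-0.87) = 14.64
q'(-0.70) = 2959.31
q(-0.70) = 97.00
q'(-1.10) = 16.93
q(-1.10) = 6.20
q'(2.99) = -0.87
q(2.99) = 1.02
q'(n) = -4.21*(1.32*n - 0.4)/(-0.66*n^2 + 0.4*n + 0.56)^2 = (1.684 - 5.5572*n)/(-0.66*n^2 + 0.4*n + 0.56)^2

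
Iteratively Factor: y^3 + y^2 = (y)*(y^2 + y) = y^2*(y + 1)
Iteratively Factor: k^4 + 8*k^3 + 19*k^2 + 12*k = (k + 1)*(k^3 + 7*k^2 + 12*k) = (k + 1)*(k + 3)*(k^2 + 4*k) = (k + 1)*(k + 3)*(k + 4)*(k)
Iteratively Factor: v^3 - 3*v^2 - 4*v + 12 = (v - 3)*(v^2 - 4) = (v - 3)*(v + 2)*(v - 2)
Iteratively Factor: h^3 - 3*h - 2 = (h - 2)*(h^2 + 2*h + 1) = (h - 2)*(h + 1)*(h + 1)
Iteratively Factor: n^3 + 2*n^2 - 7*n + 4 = (n - 1)*(n^2 + 3*n - 4) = (n - 1)*(n + 4)*(n - 1)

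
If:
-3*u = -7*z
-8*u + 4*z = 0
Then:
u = 0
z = 0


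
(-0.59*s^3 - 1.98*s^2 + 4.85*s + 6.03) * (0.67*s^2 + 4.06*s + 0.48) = -0.3953*s^5 - 3.722*s^4 - 5.0725*s^3 + 22.7807*s^2 + 26.8098*s + 2.8944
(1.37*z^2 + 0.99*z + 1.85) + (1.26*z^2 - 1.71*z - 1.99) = 2.63*z^2 - 0.72*z - 0.14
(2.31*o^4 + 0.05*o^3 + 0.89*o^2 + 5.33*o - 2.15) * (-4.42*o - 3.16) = -10.2102*o^5 - 7.5206*o^4 - 4.0918*o^3 - 26.371*o^2 - 7.3398*o + 6.794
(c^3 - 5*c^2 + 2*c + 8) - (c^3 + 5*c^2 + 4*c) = -10*c^2 - 2*c + 8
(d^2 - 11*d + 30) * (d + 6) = d^3 - 5*d^2 - 36*d + 180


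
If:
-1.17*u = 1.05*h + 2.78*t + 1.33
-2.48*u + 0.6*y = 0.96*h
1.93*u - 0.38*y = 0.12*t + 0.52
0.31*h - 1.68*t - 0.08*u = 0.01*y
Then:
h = -0.85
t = -0.15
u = -0.03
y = -1.48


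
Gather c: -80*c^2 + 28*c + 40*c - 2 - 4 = -80*c^2 + 68*c - 6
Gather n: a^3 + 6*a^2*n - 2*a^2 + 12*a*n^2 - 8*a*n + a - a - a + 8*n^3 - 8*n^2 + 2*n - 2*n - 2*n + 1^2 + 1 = a^3 - 2*a^2 - a + 8*n^3 + n^2*(12*a - 8) + n*(6*a^2 - 8*a - 2) + 2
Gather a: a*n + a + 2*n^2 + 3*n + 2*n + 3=a*(n + 1) + 2*n^2 + 5*n + 3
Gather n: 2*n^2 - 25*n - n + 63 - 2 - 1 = 2*n^2 - 26*n + 60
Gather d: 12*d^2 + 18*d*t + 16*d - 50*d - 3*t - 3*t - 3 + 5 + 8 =12*d^2 + d*(18*t - 34) - 6*t + 10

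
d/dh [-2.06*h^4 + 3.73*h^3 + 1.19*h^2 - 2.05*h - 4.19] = -8.24*h^3 + 11.19*h^2 + 2.38*h - 2.05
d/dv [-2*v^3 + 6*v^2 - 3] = 6*v*(2 - v)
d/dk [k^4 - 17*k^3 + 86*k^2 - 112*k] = 4*k^3 - 51*k^2 + 172*k - 112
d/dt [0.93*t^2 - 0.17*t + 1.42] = 1.86*t - 0.17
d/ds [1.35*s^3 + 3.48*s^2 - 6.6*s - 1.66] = 4.05*s^2 + 6.96*s - 6.6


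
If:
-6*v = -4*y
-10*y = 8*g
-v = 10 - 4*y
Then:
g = -15/4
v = 2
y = 3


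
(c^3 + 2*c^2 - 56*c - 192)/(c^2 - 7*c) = (c^3 + 2*c^2 - 56*c - 192)/(c*(c - 7))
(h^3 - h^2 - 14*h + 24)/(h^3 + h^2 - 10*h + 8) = (h - 3)/(h - 1)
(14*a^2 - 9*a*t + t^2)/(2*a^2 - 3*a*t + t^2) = (-7*a + t)/(-a + t)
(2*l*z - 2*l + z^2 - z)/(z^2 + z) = (2*l*z - 2*l + z^2 - z)/(z*(z + 1))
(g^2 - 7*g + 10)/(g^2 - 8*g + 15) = (g - 2)/(g - 3)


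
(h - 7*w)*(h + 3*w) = h^2 - 4*h*w - 21*w^2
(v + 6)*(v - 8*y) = v^2 - 8*v*y + 6*v - 48*y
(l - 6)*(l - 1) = l^2 - 7*l + 6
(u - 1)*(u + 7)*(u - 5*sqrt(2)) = u^3 - 5*sqrt(2)*u^2 + 6*u^2 - 30*sqrt(2)*u - 7*u + 35*sqrt(2)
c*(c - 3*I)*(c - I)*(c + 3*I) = c^4 - I*c^3 + 9*c^2 - 9*I*c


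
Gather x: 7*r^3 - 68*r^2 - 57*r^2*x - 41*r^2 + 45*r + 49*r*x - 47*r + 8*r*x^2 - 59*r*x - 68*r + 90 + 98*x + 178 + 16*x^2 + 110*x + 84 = 7*r^3 - 109*r^2 - 70*r + x^2*(8*r + 16) + x*(-57*r^2 - 10*r + 208) + 352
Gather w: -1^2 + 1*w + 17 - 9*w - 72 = -8*w - 56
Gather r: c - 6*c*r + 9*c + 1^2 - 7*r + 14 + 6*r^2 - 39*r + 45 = 10*c + 6*r^2 + r*(-6*c - 46) + 60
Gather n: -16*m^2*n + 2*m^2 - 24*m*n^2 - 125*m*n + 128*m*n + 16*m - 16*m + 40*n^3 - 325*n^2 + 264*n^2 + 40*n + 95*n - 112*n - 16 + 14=2*m^2 + 40*n^3 + n^2*(-24*m - 61) + n*(-16*m^2 + 3*m + 23) - 2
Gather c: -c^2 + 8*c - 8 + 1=-c^2 + 8*c - 7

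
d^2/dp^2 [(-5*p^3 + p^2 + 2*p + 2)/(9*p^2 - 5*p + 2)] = 4*(86*p^3 + 291*p^2 - 219*p + 19)/(729*p^6 - 1215*p^5 + 1161*p^4 - 665*p^3 + 258*p^2 - 60*p + 8)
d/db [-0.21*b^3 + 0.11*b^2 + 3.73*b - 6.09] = -0.63*b^2 + 0.22*b + 3.73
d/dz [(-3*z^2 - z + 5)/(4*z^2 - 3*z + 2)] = 13*(z^2 - 4*z + 1)/(16*z^4 - 24*z^3 + 25*z^2 - 12*z + 4)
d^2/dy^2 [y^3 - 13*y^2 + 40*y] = 6*y - 26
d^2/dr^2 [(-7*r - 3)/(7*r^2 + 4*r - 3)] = 2*(49*(3*r + 1)*(7*r^2 + 4*r - 3) - 4*(7*r + 2)^2*(7*r + 3))/(7*r^2 + 4*r - 3)^3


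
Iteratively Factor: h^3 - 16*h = (h)*(h^2 - 16) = h*(h + 4)*(h - 4)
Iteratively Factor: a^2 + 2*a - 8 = (a - 2)*(a + 4)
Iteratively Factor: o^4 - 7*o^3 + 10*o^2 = (o - 5)*(o^3 - 2*o^2) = (o - 5)*(o - 2)*(o^2) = o*(o - 5)*(o - 2)*(o)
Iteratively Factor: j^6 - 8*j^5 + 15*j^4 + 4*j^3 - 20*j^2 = (j + 1)*(j^5 - 9*j^4 + 24*j^3 - 20*j^2) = (j - 5)*(j + 1)*(j^4 - 4*j^3 + 4*j^2) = j*(j - 5)*(j + 1)*(j^3 - 4*j^2 + 4*j) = j^2*(j - 5)*(j + 1)*(j^2 - 4*j + 4) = j^2*(j - 5)*(j - 2)*(j + 1)*(j - 2)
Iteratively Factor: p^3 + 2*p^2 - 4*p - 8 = (p + 2)*(p^2 - 4) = (p - 2)*(p + 2)*(p + 2)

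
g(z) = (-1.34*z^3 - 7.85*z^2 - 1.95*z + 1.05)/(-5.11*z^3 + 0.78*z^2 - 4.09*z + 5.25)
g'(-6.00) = -0.04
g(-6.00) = 0.02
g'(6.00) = -0.05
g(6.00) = 0.53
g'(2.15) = -0.40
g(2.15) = 1.04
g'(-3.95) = -0.07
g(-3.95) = -0.09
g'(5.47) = -0.06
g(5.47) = 0.56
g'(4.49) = -0.08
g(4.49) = 0.62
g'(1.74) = -0.70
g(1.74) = 1.26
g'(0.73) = -140.37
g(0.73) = -7.34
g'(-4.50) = -0.06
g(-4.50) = -0.05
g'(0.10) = -0.60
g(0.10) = 0.16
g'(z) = (-4.02*z^2 - 15.7*z - 1.95)/(-5.11*z^3 + 0.78*z^2 - 4.09*z + 5.25) + (15.33*z^2 - 1.56*z + 4.09)*(-1.34*z^3 - 7.85*z^2 - 1.95*z + 1.05)/(-5.11*z^3 + 0.78*z^2 - 4.09*z + 5.25)^2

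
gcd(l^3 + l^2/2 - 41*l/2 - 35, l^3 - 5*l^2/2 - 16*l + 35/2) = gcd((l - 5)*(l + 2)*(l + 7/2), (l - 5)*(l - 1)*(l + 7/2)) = l^2 - 3*l/2 - 35/2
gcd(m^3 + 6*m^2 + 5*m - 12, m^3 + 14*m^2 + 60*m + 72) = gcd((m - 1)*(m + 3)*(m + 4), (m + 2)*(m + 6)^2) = 1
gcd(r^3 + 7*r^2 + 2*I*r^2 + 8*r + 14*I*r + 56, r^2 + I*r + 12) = r + 4*I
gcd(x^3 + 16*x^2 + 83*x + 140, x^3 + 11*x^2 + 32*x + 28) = x + 7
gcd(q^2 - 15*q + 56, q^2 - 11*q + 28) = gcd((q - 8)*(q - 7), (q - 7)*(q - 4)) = q - 7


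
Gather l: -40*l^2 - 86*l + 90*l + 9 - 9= -40*l^2 + 4*l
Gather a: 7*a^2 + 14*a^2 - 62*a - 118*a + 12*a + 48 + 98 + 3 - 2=21*a^2 - 168*a + 147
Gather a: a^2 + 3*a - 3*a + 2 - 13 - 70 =a^2 - 81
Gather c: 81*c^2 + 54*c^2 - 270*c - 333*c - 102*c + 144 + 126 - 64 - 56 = 135*c^2 - 705*c + 150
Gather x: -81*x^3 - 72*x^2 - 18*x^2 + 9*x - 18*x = -81*x^3 - 90*x^2 - 9*x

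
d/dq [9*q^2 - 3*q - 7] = 18*q - 3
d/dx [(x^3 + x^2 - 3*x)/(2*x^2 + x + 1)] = (2*x^4 + 2*x^3 + 10*x^2 + 2*x - 3)/(4*x^4 + 4*x^3 + 5*x^2 + 2*x + 1)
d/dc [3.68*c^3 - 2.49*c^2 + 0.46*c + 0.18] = 11.04*c^2 - 4.98*c + 0.46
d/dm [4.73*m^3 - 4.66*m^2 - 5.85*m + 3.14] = 14.19*m^2 - 9.32*m - 5.85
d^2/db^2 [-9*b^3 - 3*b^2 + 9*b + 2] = -54*b - 6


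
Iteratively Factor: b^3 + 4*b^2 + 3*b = (b)*(b^2 + 4*b + 3) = b*(b + 3)*(b + 1)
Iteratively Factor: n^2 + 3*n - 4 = (n - 1)*(n + 4)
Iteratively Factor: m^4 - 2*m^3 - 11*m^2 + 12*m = (m)*(m^3 - 2*m^2 - 11*m + 12) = m*(m - 1)*(m^2 - m - 12) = m*(m - 1)*(m + 3)*(m - 4)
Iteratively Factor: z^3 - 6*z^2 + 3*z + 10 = (z + 1)*(z^2 - 7*z + 10) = (z - 2)*(z + 1)*(z - 5)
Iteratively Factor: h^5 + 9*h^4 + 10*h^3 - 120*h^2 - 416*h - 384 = (h - 4)*(h^4 + 13*h^3 + 62*h^2 + 128*h + 96) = (h - 4)*(h + 2)*(h^3 + 11*h^2 + 40*h + 48) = (h - 4)*(h + 2)*(h + 4)*(h^2 + 7*h + 12) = (h - 4)*(h + 2)*(h + 4)^2*(h + 3)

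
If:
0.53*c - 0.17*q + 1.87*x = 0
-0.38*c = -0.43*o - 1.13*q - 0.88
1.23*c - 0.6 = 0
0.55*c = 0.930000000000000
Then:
No Solution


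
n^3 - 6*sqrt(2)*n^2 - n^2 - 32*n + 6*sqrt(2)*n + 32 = (n - 1)*(n - 8*sqrt(2))*(n + 2*sqrt(2))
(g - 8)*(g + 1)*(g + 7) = g^3 - 57*g - 56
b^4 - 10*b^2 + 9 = (b - 3)*(b - 1)*(b + 1)*(b + 3)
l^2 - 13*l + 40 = (l - 8)*(l - 5)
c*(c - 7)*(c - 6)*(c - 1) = c^4 - 14*c^3 + 55*c^2 - 42*c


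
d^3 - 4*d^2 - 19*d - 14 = (d - 7)*(d + 1)*(d + 2)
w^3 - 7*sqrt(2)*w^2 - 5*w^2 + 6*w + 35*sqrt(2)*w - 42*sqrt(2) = (w - 3)*(w - 2)*(w - 7*sqrt(2))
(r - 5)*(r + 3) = r^2 - 2*r - 15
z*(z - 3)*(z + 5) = z^3 + 2*z^2 - 15*z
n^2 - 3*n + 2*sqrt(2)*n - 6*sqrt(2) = (n - 3)*(n + 2*sqrt(2))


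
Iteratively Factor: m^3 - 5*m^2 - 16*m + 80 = (m - 5)*(m^2 - 16) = (m - 5)*(m - 4)*(m + 4)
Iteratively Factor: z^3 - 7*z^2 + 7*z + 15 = (z - 3)*(z^2 - 4*z - 5) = (z - 5)*(z - 3)*(z + 1)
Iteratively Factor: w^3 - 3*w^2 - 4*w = (w + 1)*(w^2 - 4*w) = (w - 4)*(w + 1)*(w)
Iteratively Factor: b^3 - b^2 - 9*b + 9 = (b - 3)*(b^2 + 2*b - 3) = (b - 3)*(b - 1)*(b + 3)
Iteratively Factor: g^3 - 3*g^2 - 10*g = (g - 5)*(g^2 + 2*g) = (g - 5)*(g + 2)*(g)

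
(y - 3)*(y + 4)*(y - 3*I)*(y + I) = y^4 + y^3 - 2*I*y^3 - 9*y^2 - 2*I*y^2 + 3*y + 24*I*y - 36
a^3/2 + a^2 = a^2*(a/2 + 1)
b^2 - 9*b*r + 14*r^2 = (b - 7*r)*(b - 2*r)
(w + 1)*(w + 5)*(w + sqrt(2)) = w^3 + sqrt(2)*w^2 + 6*w^2 + 5*w + 6*sqrt(2)*w + 5*sqrt(2)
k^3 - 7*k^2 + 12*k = k*(k - 4)*(k - 3)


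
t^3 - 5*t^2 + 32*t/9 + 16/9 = (t - 4)*(t - 4/3)*(t + 1/3)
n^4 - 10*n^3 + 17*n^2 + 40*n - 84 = (n - 7)*(n - 3)*(n - 2)*(n + 2)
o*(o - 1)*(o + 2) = o^3 + o^2 - 2*o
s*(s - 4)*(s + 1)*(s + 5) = s^4 + 2*s^3 - 19*s^2 - 20*s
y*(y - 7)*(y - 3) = y^3 - 10*y^2 + 21*y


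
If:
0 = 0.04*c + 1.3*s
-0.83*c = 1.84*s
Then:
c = 0.00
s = 0.00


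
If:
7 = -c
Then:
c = -7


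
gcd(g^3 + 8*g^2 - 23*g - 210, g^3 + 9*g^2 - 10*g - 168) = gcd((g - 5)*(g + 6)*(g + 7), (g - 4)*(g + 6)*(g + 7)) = g^2 + 13*g + 42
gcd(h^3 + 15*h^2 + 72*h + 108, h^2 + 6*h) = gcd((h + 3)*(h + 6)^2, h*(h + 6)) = h + 6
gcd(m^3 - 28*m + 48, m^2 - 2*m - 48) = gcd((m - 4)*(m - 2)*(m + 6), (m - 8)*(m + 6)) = m + 6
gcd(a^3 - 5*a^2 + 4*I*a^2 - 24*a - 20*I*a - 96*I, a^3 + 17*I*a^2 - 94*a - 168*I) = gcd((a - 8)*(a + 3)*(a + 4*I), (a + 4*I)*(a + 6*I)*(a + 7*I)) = a + 4*I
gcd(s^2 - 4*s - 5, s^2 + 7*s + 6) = s + 1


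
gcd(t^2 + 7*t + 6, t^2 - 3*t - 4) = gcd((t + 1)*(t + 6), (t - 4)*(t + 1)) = t + 1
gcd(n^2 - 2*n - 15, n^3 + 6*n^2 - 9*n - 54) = n + 3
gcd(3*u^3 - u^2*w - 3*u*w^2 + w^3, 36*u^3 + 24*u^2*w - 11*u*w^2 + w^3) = u + w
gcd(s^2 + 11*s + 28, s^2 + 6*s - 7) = s + 7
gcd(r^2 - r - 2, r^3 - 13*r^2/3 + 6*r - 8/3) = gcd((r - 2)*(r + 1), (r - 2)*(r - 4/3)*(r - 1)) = r - 2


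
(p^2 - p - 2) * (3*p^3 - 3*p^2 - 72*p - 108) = 3*p^5 - 6*p^4 - 75*p^3 - 30*p^2 + 252*p + 216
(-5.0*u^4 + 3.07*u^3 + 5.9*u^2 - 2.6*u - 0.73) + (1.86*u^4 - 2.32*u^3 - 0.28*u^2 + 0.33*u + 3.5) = -3.14*u^4 + 0.75*u^3 + 5.62*u^2 - 2.27*u + 2.77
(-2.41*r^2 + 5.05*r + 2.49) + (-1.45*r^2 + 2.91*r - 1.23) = -3.86*r^2 + 7.96*r + 1.26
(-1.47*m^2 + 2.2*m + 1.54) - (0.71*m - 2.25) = -1.47*m^2 + 1.49*m + 3.79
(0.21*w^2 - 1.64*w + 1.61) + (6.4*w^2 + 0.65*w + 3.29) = 6.61*w^2 - 0.99*w + 4.9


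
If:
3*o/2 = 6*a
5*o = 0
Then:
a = 0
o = 0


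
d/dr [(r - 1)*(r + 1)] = 2*r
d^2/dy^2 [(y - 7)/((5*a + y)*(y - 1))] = 2*((5*a + y)^2*(y - 7) - (5*a + y)^2*(y - 1) + (5*a + y)*(y - 7)*(y - 1) - (5*a + y)*(y - 1)^2 + (y - 7)*(y - 1)^2)/((5*a + y)^3*(y - 1)^3)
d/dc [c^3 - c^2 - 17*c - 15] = 3*c^2 - 2*c - 17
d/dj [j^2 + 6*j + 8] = 2*j + 6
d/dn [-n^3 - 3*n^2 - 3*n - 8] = -3*n^2 - 6*n - 3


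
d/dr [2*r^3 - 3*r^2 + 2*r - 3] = 6*r^2 - 6*r + 2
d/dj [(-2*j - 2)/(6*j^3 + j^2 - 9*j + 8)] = 2*(-6*j^3 - j^2 + 9*j + (j + 1)*(18*j^2 + 2*j - 9) - 8)/(6*j^3 + j^2 - 9*j + 8)^2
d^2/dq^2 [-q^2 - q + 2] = -2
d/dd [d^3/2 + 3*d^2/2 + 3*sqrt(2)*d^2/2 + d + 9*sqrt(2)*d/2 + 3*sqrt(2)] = 3*d^2/2 + 3*d + 3*sqrt(2)*d + 1 + 9*sqrt(2)/2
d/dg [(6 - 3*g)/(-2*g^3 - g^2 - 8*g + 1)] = 3*(2*g^3 + g^2 + 8*g - 2*(g - 2)*(3*g^2 + g + 4) - 1)/(2*g^3 + g^2 + 8*g - 1)^2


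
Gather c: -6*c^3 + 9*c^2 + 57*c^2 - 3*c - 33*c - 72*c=-6*c^3 + 66*c^2 - 108*c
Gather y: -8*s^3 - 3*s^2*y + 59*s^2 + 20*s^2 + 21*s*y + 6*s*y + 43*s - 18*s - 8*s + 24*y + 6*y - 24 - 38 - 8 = -8*s^3 + 79*s^2 + 17*s + y*(-3*s^2 + 27*s + 30) - 70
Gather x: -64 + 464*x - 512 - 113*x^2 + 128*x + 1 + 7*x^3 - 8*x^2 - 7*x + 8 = 7*x^3 - 121*x^2 + 585*x - 567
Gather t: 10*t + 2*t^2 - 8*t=2*t^2 + 2*t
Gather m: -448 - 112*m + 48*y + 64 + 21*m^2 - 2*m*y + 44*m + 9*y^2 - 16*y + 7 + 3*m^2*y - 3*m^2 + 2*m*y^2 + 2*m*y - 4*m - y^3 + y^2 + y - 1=m^2*(3*y + 18) + m*(2*y^2 - 72) - y^3 + 10*y^2 + 33*y - 378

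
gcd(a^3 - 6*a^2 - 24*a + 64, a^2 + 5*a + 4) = a + 4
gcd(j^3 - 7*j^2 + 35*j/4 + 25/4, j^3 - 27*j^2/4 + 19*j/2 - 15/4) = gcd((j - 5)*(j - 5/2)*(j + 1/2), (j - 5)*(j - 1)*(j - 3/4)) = j - 5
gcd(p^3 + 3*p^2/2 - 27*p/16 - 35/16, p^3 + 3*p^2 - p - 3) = p + 1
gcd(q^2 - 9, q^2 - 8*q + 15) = q - 3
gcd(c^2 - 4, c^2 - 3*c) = 1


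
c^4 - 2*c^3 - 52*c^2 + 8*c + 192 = (c - 8)*(c - 2)*(c + 2)*(c + 6)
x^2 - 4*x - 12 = (x - 6)*(x + 2)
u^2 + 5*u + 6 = (u + 2)*(u + 3)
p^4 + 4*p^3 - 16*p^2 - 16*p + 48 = (p - 2)^2*(p + 2)*(p + 6)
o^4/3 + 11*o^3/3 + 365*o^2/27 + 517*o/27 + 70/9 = (o/3 + 1)*(o + 2/3)*(o + 7/3)*(o + 5)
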